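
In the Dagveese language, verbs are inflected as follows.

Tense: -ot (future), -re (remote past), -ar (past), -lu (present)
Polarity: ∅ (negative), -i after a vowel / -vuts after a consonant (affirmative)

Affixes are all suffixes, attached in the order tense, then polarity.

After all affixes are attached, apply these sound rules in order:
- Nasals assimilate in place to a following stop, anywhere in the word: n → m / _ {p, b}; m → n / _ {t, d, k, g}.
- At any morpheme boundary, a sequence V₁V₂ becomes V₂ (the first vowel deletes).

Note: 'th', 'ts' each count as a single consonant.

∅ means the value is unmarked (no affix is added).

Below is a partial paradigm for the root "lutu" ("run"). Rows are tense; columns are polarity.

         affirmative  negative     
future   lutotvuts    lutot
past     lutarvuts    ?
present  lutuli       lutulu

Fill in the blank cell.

Attach tense past -ar → lutuar.
polarity = negative: zero marking, form stays lutuar.
Nasal assimilation: no change.
Apply vowel deletion: lutuar → lutar.

lutar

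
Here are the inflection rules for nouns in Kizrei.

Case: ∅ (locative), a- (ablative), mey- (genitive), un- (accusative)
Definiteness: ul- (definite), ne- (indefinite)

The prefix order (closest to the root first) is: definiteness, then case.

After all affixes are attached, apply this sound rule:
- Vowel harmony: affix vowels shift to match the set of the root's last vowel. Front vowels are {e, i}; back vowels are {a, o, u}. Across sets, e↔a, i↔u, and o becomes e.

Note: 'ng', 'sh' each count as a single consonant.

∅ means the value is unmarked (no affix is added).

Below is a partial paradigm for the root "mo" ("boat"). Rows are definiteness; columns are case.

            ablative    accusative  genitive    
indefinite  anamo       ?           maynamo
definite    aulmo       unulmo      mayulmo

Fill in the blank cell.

Attach definiteness indefinite ne- → nemo.
Attach case accusative un- → unnemo.
Apply vowel harmony: unnemo → unnamo.

unnamo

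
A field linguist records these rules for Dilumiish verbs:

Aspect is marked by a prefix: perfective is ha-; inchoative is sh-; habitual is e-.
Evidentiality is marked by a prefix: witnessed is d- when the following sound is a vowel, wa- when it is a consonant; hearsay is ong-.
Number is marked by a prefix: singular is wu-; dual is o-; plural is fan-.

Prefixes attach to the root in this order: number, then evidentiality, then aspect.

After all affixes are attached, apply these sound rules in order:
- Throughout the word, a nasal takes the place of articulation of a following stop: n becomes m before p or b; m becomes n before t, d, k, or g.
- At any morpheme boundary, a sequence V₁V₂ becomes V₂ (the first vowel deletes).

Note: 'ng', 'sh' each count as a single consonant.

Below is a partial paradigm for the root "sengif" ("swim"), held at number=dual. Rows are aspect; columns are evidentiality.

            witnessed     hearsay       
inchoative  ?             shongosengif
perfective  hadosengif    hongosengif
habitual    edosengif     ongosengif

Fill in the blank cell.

shdosengif

Attach number dual o- → osengif.
Attach evidentiality witnessed d- (before vowel 'o') → dosengif.
Attach aspect inchoative sh- → shdosengif.
Nasal assimilation: no change.
Vowel deletion: no change.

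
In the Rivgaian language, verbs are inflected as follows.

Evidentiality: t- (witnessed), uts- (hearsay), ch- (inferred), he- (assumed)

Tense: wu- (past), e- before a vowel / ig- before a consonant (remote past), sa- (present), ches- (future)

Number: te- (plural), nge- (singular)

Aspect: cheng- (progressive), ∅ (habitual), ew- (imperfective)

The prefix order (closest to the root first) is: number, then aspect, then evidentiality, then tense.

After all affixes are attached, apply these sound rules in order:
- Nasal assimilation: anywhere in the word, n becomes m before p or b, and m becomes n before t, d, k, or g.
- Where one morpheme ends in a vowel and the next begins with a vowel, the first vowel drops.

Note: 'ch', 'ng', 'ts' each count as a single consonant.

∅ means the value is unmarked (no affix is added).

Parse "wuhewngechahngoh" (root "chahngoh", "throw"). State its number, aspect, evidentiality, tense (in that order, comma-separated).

Segment: wu-he-ew-nge-chahngoh.
number: nge- → singular.
aspect: ew- → imperfective.
evidentiality: he- → assumed.
tense: wu- → past.

singular, imperfective, assumed, past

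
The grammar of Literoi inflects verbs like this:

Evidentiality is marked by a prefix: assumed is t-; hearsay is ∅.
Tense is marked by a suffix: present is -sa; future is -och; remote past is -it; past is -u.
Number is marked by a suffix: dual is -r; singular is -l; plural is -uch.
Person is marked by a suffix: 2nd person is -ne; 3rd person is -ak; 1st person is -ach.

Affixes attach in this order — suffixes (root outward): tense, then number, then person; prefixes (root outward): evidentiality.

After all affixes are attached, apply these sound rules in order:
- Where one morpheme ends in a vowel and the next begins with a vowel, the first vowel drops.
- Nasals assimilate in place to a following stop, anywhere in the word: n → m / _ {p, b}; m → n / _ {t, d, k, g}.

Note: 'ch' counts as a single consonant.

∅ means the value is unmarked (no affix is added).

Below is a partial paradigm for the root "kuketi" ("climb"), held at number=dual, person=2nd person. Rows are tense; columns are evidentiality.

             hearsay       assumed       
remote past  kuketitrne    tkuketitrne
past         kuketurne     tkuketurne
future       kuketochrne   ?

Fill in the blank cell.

tkuketochrne

Attach tense future -och → kuketioch.
Attach evidentiality assumed t- → tkuketioch.
Attach number dual -r → tkuketiochr.
Attach person 2nd person -ne → tkuketiochrne.
Apply vowel deletion: tkuketiochrne → tkuketochrne.
Nasal assimilation: no change.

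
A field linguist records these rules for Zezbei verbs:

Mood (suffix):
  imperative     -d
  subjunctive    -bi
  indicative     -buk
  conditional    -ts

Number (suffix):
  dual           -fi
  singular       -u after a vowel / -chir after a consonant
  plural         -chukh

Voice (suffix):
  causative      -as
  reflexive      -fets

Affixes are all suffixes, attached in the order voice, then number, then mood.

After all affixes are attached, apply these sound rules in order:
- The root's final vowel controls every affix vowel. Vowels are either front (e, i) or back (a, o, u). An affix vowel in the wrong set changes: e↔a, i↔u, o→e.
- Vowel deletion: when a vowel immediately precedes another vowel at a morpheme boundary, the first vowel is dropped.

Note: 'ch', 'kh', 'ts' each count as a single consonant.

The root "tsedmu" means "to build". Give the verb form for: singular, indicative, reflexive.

tsedmufatschurbuk

Attach voice reflexive -fets → tsedmufets.
Attach number singular -chir (after consonant 'ts') → tsedmufetschir.
Attach mood indicative -buk → tsedmufetschirbuk.
Apply vowel harmony: tsedmufetschirbuk → tsedmufatschurbuk.
Vowel deletion: no change.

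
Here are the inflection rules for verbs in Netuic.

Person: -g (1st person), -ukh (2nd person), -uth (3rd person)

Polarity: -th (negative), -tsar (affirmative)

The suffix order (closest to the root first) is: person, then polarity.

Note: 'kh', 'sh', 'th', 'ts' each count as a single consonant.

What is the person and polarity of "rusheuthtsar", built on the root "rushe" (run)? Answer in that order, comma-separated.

3rd person, affirmative

Segment: rushe-uth-tsar.
person: -uth → 3rd person.
polarity: -tsar → affirmative.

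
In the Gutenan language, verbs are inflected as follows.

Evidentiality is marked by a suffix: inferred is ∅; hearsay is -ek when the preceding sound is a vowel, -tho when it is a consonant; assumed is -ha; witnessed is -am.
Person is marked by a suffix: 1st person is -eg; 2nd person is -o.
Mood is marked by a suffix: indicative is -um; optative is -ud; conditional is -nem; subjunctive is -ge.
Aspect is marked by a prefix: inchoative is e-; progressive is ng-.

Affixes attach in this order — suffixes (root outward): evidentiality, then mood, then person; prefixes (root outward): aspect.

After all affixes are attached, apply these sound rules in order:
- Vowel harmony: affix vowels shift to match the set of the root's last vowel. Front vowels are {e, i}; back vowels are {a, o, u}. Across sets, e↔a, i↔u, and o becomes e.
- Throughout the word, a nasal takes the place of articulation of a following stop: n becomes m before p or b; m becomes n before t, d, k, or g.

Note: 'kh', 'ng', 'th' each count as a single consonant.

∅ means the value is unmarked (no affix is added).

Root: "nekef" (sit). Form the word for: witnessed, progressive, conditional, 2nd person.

ngnekefemneme

Attach evidentiality witnessed -am → nekefam.
Attach mood conditional -nem → nekefamnem.
Attach aspect progressive ng- → ngnekefamnem.
Attach person 2nd person -o → ngnekefamnemo.
Apply vowel harmony: ngnekefamnemo → ngnekefemneme.
Nasal assimilation: no change.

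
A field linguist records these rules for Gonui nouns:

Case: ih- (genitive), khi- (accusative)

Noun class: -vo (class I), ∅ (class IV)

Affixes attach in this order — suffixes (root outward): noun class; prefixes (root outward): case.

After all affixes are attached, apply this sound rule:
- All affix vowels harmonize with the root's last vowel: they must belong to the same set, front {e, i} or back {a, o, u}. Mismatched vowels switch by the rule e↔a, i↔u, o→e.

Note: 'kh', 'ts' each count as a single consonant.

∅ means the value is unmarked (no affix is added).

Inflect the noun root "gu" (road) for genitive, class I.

uhguvo

Attach noun class class I -vo → guvo.
Attach case genitive ih- → ihguvo.
Apply vowel harmony: ihguvo → uhguvo.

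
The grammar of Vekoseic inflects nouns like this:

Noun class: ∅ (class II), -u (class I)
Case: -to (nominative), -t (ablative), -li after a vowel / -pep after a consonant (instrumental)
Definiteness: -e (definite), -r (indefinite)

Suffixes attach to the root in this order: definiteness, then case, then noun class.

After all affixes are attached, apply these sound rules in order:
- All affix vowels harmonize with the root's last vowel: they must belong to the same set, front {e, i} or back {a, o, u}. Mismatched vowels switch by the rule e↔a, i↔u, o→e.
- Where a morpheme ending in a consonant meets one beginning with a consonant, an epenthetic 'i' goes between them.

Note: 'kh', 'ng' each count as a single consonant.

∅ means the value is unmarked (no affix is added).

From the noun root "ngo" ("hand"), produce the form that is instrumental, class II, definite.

Attach definiteness definite -e → ngoe.
Attach case instrumental -li (after vowel 'e') → ngoeli.
noun class = class II: zero marking, form stays ngoeli.
Apply vowel harmony: ngoeli → ngoalu.
Epenthesis: no change.

ngoalu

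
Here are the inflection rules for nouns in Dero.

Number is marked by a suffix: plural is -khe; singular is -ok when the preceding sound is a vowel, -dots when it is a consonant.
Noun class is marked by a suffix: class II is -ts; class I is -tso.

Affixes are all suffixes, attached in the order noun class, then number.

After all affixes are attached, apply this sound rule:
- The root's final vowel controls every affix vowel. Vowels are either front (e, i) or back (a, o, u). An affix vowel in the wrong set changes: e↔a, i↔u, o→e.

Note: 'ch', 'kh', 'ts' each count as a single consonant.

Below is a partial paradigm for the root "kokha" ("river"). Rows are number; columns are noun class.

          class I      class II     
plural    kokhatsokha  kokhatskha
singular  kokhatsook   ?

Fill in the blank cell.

Attach noun class class II -ts → kokhats.
Attach number singular -dots (after consonant 'ts') → kokhatsdots.
Vowel harmony: no change.

kokhatsdots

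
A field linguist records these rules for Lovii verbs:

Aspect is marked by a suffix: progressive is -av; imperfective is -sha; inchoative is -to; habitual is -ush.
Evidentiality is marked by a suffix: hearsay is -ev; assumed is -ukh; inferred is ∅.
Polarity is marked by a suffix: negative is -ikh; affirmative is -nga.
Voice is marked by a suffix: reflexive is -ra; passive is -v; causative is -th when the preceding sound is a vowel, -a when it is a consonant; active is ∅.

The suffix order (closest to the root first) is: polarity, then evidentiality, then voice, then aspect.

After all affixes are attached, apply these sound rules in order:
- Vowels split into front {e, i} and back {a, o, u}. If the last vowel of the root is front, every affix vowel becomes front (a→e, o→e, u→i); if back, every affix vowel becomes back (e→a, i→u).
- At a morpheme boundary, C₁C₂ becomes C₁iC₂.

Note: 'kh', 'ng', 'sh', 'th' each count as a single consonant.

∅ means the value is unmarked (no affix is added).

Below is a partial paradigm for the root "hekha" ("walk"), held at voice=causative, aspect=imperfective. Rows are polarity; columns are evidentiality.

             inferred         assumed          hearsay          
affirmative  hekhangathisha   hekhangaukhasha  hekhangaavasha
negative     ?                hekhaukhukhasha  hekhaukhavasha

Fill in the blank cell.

hekhaukhasha

Attach polarity negative -ikh → hekhaikh.
evidentiality = inferred: zero marking, form stays hekhaikh.
Attach voice causative -a (after consonant 'kh') → hekhaikha.
Attach aspect imperfective -sha → hekhaikhasha.
Apply vowel harmony: hekhaikhasha → hekhaukhasha.
Epenthesis: no change.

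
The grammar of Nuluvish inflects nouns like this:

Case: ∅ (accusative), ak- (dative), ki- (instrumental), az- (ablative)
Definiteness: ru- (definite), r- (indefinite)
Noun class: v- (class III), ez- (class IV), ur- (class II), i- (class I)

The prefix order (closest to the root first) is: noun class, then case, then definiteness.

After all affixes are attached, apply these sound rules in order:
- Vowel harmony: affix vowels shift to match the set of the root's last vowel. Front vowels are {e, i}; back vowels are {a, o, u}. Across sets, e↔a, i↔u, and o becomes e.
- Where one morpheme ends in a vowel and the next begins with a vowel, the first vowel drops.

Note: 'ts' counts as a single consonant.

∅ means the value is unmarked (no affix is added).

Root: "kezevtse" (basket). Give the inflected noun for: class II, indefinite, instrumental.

rkirkezevtse

Attach noun class class II ur- → urkezevtse.
Attach case instrumental ki- → kiurkezevtse.
Attach definiteness indefinite r- → rkiurkezevtse.
Apply vowel harmony: rkiurkezevtse → rkiirkezevtse.
Apply vowel deletion: rkiirkezevtse → rkirkezevtse.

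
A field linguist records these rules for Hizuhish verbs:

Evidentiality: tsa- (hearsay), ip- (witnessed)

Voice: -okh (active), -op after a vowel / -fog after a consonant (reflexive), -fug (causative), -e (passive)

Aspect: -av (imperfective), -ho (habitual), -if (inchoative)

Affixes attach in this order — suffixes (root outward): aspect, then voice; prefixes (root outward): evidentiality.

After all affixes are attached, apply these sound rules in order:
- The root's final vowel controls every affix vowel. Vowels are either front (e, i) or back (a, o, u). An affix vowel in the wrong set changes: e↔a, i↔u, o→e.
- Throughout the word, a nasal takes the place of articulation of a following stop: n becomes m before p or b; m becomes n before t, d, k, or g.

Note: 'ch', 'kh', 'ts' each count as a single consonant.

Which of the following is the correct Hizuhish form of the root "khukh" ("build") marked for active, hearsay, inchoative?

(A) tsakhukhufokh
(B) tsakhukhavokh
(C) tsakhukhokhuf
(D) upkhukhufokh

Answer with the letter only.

A

Attach evidentiality hearsay tsa- → tsakhukh.
Attach aspect inchoative -if → tsakhukhif.
Attach voice active -okh → tsakhukhifokh.
Apply vowel harmony: tsakhukhifokh → tsakhukhufokh.
Nasal assimilation: no change.
So the correct form is tsakhukhufokh, option (A).
(C) tsakhukhokhuf is wrong: it has the affixes in the wrong order.
(B) tsakhukhavokh is wrong: it uses imperfective instead of inchoative for aspect.
(D) upkhukhufokh is wrong: it uses witnessed instead of hearsay for evidentiality.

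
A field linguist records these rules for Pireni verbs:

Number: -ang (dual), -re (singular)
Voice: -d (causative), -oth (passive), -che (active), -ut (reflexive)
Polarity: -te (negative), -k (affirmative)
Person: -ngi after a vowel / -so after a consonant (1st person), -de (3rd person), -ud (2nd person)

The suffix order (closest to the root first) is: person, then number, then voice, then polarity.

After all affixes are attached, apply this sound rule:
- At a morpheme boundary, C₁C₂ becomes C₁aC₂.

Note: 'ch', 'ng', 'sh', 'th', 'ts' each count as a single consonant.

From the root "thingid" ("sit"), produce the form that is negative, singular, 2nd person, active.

Attach person 2nd person -ud → thingidud.
Attach number singular -re → thingidudre.
Attach voice active -che → thingidudreche.
Attach polarity negative -te → thingidudrechete.
Apply epenthesis: thingidudrechete → thingidudarechete.

thingidudarechete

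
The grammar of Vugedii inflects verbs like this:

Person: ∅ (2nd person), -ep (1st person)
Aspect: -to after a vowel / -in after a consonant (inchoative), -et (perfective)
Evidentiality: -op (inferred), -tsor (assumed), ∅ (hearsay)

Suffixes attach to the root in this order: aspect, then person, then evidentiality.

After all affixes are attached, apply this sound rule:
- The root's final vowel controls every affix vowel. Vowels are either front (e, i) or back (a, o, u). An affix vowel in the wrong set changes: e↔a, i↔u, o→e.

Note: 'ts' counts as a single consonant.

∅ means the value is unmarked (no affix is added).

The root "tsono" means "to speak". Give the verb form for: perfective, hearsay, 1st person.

Attach aspect perfective -et → tsonoet.
Attach person 1st person -ep → tsonoetep.
evidentiality = hearsay: zero marking, form stays tsonoetep.
Apply vowel harmony: tsonoetep → tsonoatap.

tsonoatap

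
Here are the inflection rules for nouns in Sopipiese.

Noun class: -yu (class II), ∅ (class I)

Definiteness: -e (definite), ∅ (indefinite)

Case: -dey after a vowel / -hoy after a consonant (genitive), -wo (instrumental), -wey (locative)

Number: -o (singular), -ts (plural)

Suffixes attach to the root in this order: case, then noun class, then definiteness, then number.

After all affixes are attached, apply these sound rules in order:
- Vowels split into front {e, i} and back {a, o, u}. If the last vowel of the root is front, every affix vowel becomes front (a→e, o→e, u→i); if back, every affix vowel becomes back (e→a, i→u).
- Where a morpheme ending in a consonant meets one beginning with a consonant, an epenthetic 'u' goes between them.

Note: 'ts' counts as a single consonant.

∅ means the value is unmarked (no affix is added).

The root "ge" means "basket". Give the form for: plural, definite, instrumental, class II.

Attach case instrumental -wo → gewo.
Attach noun class class II -yu → gewoyu.
Attach definiteness definite -e → gewoyue.
Attach number plural -ts → gewoyuets.
Apply vowel harmony: gewoyuets → geweyiets.
Epenthesis: no change.

geweyiets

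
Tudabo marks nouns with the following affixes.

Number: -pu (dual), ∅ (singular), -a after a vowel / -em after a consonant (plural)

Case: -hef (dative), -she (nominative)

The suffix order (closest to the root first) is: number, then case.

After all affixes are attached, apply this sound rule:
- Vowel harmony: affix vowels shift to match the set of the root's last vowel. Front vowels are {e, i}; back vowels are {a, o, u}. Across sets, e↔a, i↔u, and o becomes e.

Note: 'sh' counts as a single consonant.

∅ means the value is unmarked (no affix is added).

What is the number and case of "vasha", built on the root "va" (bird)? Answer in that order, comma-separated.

Segment: va-she.
number: ∅ → singular.
case: -she → nominative.

singular, nominative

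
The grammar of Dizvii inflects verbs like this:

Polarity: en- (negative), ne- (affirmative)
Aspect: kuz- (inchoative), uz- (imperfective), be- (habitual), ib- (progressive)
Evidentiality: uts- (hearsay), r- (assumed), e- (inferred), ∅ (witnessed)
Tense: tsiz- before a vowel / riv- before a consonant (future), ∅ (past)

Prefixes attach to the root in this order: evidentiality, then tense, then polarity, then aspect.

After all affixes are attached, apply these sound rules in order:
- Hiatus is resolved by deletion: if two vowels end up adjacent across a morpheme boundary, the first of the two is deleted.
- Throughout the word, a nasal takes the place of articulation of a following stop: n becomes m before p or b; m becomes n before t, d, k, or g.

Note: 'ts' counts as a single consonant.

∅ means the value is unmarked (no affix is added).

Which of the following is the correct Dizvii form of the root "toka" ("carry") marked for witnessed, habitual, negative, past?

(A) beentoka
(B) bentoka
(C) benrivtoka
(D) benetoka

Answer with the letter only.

B

evidentiality = witnessed: zero marking, form stays toka.
tense = past: zero marking, form stays toka.
Attach polarity negative en- → entoka.
Attach aspect habitual be- → beentoka.
Apply vowel deletion: beentoka → bentoka.
Nasal assimilation: no change.
So the correct form is bentoka, option (B).
(C) benrivtoka is wrong: it uses future instead of past for tense.
(A) beentoka is wrong: it fails to apply the sound rule(s).
(D) benetoka is wrong: it uses affirmative instead of negative for polarity.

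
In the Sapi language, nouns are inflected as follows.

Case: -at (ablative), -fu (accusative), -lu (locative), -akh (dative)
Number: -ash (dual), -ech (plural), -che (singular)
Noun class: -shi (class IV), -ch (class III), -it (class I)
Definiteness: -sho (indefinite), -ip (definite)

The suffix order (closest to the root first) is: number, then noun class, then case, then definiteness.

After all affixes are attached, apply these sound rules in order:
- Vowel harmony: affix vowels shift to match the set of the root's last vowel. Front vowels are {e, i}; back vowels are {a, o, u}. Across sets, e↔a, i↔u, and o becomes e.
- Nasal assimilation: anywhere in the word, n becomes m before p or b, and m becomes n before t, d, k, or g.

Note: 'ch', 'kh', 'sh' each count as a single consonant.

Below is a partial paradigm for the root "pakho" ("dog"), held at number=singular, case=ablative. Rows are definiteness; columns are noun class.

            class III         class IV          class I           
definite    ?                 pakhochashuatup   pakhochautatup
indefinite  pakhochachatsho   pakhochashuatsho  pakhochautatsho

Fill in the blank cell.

Attach number singular -che → pakhoche.
Attach noun class class III -ch → pakhochech.
Attach case ablative -at → pakhochechat.
Attach definiteness definite -ip → pakhochechatip.
Apply vowel harmony: pakhochechatip → pakhochachatup.
Nasal assimilation: no change.

pakhochachatup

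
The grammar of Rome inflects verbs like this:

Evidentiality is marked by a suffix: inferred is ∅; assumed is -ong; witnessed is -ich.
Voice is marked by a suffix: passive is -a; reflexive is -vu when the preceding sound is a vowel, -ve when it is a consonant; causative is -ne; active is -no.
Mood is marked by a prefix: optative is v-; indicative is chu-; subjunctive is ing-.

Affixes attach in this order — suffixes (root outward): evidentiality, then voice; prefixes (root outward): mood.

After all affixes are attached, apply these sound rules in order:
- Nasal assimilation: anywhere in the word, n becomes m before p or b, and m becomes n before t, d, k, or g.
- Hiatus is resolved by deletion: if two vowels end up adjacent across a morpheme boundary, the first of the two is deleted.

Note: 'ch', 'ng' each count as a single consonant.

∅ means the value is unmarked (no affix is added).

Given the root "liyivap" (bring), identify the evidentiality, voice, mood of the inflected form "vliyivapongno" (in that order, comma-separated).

Segment: v-liyivap-ong-no.
evidentiality: -ong → assumed.
voice: -no → active.
mood: v- → optative.

assumed, active, optative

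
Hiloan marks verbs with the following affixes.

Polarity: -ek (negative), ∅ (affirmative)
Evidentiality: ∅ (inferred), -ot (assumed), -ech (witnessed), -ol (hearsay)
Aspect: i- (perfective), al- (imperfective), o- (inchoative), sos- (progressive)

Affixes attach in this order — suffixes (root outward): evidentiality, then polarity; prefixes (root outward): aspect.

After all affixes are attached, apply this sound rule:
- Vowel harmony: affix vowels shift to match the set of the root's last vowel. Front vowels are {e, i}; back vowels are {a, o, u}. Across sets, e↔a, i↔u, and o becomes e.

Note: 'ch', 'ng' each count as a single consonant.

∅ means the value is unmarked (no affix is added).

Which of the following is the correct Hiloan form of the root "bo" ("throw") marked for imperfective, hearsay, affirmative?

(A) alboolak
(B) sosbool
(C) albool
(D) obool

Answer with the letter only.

Attach evidentiality hearsay -ol → bool.
Attach aspect imperfective al- → albool.
polarity = affirmative: zero marking, form stays albool.
Vowel harmony: no change.
So the correct form is albool, option (C).
(A) alboolak is wrong: it uses negative instead of affirmative for polarity.
(D) obool is wrong: it uses inchoative instead of imperfective for aspect.
(B) sosbool is wrong: it uses progressive instead of imperfective for aspect.

C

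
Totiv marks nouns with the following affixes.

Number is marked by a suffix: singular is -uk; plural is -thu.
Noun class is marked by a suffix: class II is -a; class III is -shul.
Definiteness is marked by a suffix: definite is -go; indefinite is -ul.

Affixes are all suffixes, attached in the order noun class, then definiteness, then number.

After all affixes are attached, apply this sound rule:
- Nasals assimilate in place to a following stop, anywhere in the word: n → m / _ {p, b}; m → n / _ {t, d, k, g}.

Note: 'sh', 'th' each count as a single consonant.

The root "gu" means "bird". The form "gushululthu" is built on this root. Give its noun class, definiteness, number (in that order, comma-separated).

class III, indefinite, plural

Segment: gu-shul-ul-thu.
noun class: -shul → class III.
definiteness: -ul → indefinite.
number: -thu → plural.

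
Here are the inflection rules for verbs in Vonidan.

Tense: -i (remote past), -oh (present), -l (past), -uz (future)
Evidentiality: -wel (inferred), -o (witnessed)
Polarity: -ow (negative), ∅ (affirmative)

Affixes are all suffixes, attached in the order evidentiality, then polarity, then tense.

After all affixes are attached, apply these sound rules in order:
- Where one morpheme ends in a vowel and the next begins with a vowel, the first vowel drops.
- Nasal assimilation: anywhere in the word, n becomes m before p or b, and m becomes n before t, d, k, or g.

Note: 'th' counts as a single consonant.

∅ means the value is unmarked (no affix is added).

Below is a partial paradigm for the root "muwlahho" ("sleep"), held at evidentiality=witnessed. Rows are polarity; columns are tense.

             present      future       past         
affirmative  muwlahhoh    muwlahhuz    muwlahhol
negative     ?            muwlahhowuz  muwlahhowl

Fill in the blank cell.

muwlahhowoh

Attach evidentiality witnessed -o → muwlahhoo.
Attach polarity negative -ow → muwlahhooow.
Attach tense present -oh → muwlahhooowoh.
Apply vowel deletion: muwlahhooowoh → muwlahhowoh.
Nasal assimilation: no change.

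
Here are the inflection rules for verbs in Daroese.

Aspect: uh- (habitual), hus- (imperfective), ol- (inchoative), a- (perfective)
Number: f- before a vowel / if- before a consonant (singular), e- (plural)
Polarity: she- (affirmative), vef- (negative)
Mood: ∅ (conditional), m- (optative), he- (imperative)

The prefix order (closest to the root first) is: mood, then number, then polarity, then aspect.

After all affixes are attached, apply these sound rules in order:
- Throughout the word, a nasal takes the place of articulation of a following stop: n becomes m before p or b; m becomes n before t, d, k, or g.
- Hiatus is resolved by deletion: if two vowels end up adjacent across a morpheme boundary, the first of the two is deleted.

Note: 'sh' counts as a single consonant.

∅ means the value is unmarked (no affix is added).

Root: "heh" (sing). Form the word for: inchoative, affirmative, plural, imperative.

Attach mood imperative he- → heheh.
Attach number plural e- → eheheh.
Attach polarity affirmative she- → sheeheheh.
Attach aspect inchoative ol- → olsheeheheh.
Nasal assimilation: no change.
Apply vowel deletion: olsheeheheh → olsheheheh.

olsheheheh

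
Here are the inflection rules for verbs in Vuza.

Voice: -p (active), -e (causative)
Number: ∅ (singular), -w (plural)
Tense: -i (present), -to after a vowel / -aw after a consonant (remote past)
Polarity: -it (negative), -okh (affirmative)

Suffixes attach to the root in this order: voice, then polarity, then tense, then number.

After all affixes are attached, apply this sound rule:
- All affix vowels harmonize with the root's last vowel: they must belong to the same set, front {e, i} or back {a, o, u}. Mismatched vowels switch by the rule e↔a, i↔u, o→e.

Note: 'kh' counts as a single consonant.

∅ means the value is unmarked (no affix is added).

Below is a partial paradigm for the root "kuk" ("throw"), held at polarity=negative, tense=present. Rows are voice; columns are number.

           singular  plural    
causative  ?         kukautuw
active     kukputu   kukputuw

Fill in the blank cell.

Attach voice causative -e → kuke.
Attach polarity negative -it → kukeit.
Attach tense present -i → kukeiti.
number = singular: zero marking, form stays kukeiti.
Apply vowel harmony: kukeiti → kukautu.

kukautu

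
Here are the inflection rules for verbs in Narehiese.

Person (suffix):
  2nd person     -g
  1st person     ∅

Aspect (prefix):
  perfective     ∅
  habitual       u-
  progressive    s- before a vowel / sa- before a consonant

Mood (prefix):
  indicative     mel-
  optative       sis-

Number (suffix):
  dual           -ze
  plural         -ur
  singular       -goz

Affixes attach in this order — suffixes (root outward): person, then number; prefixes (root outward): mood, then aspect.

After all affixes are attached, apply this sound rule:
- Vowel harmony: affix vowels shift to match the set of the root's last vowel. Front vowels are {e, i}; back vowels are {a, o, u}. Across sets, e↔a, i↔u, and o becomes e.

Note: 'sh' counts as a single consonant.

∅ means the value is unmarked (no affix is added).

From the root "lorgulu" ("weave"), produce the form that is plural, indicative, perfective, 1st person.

person = 1st person: zero marking, form stays lorgulu.
Attach number plural -ur → lorguluur.
Attach mood indicative mel- → mellorguluur.
aspect = perfective: zero marking, form stays mellorguluur.
Apply vowel harmony: mellorguluur → mallorguluur.

mallorguluur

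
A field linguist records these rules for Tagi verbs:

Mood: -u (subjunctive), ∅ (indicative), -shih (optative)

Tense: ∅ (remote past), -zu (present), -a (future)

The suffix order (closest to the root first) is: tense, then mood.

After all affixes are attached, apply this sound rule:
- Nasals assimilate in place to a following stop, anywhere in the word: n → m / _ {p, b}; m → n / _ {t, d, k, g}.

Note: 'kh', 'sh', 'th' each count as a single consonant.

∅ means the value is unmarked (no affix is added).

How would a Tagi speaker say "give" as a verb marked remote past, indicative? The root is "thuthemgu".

thuthengu

tense = remote past: zero marking, form stays thuthemgu.
mood = indicative: zero marking, form stays thuthemgu.
Apply nasal assimilation: thuthemgu → thuthengu.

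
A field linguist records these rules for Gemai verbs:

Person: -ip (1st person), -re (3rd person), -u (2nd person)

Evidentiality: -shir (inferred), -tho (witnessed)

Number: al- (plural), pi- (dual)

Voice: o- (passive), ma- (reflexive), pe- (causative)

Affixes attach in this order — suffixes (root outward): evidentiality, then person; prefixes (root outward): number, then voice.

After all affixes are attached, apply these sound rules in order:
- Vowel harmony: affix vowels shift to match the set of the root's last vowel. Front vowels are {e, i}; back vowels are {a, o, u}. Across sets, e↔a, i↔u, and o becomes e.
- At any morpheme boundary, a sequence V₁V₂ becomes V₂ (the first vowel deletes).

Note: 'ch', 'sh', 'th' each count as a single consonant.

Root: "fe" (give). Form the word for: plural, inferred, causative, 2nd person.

pelfeshiri

Attach number plural al- → alfe.
Attach voice causative pe- → pealfe.
Attach evidentiality inferred -shir → pealfeshir.
Attach person 2nd person -u → pealfeshiru.
Apply vowel harmony: pealfeshiru → peelfeshiri.
Apply vowel deletion: peelfeshiri → pelfeshiri.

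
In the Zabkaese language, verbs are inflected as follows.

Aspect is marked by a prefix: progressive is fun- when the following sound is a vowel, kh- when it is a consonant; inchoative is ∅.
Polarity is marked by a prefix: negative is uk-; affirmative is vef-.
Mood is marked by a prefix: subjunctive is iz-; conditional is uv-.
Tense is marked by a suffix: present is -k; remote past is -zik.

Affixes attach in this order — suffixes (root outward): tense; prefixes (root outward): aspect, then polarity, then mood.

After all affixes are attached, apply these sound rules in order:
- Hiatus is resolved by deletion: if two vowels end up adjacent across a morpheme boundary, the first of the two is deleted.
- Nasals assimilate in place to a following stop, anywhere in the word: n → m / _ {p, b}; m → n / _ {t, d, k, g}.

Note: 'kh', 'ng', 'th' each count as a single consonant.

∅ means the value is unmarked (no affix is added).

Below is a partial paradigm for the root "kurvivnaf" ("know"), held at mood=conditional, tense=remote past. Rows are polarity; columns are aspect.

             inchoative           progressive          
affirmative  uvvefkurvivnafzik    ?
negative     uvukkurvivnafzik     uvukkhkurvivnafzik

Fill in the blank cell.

uvvefkhkurvivnafzik

Attach aspect progressive kh- (before consonant 'k') → khkurvivnaf.
Attach polarity affirmative vef- → vefkhkurvivnaf.
Attach mood conditional uv- → uvvefkhkurvivnaf.
Attach tense remote past -zik → uvvefkhkurvivnafzik.
Vowel deletion: no change.
Nasal assimilation: no change.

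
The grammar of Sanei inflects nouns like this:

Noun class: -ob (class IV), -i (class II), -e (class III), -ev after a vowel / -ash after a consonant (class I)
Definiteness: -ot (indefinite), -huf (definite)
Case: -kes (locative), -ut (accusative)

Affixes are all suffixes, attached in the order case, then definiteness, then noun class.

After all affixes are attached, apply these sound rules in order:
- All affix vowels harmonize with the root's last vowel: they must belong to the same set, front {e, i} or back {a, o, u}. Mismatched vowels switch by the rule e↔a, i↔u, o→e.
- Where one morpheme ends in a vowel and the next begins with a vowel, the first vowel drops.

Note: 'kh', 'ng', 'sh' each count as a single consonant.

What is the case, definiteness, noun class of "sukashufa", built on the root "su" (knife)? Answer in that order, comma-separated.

locative, definite, class III

Segment: su-kes-huf-e.
case: -kes → locative.
definiteness: -huf → definite.
noun class: -e → class III.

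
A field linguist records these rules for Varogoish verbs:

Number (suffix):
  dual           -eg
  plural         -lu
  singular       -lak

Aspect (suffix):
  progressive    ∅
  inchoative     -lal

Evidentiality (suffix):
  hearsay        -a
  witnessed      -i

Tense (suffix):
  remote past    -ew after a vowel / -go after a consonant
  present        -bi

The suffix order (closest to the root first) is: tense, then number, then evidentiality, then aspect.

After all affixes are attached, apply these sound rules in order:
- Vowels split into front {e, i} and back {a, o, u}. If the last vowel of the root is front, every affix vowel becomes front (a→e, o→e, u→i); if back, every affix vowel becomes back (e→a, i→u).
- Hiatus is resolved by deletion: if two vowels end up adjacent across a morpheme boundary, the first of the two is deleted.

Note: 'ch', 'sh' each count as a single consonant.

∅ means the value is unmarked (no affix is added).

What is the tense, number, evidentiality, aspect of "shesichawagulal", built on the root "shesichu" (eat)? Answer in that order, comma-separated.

remote past, dual, witnessed, inchoative

Segment: shesichu-ew-eg-i-lal.
tense: -ew/go → remote past.
number: -eg → dual.
evidentiality: -i → witnessed.
aspect: -lal → inchoative.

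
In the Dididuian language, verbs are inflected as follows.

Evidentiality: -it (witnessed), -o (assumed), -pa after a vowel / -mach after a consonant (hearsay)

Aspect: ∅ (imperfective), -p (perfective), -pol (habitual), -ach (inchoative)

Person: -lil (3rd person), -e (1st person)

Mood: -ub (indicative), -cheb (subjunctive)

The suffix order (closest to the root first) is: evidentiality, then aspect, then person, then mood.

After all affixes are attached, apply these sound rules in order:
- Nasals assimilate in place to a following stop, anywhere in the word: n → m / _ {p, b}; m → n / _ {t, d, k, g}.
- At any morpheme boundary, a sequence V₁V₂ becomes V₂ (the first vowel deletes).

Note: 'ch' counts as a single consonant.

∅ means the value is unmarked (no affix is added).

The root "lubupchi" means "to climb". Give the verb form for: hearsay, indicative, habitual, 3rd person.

lubupchipapollilub

Attach evidentiality hearsay -pa (after vowel 'i') → lubupchipa.
Attach aspect habitual -pol → lubupchipapol.
Attach person 3rd person -lil → lubupchipapollil.
Attach mood indicative -ub → lubupchipapollilub.
Nasal assimilation: no change.
Vowel deletion: no change.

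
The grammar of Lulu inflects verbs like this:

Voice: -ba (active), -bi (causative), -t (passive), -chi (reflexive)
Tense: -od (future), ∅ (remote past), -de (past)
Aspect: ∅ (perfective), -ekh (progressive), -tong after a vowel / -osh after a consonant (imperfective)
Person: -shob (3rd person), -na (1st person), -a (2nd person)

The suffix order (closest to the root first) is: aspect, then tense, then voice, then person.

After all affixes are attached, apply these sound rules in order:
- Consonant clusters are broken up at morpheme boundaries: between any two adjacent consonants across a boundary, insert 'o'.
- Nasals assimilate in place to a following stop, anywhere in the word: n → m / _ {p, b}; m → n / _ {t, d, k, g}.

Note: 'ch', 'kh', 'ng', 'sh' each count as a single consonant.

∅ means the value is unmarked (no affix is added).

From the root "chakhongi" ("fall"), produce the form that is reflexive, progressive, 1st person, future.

Attach aspect progressive -ekh → chakhongiekh.
Attach tense future -od → chakhongiekhod.
Attach voice reflexive -chi → chakhongiekhodchi.
Attach person 1st person -na → chakhongiekhodchina.
Apply epenthesis: chakhongiekhodchina → chakhongiekhodochina.
Nasal assimilation: no change.

chakhongiekhodochina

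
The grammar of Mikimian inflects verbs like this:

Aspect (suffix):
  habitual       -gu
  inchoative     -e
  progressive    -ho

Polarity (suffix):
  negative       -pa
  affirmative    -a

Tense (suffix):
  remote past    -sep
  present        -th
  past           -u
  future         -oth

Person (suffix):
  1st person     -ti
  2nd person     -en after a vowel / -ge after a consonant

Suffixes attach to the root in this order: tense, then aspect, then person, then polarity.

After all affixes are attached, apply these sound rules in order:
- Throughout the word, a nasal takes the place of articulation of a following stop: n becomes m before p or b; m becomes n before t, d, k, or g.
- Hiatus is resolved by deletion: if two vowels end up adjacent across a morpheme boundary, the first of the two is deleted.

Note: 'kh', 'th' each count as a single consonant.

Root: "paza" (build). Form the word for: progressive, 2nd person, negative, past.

pazuhempa

Attach tense past -u → pazau.
Attach aspect progressive -ho → pazauho.
Attach person 2nd person -en (after vowel 'o') → pazauhoen.
Attach polarity negative -pa → pazauhoenpa.
Apply nasal assimilation: pazauhoenpa → pazauhoempa.
Apply vowel deletion: pazauhoempa → pazuhempa.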